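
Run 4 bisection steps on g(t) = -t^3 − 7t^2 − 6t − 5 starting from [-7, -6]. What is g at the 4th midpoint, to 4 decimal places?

t = -6.5 gives g = 12.875, positive; keep [-6.5, -6]
t = -6.25 gives g = 3.203125, positive; keep [-6.25, -6]
t = -6.125 gives g = -1.076172, negative; keep [-6.25, -6.125]
t = -6.1875 gives g = 1.0183, positive; keep [-6.1875, -6.125]

1.0183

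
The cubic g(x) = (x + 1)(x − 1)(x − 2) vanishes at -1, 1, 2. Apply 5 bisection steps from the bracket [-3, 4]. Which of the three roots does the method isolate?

m = 0.5, g(m) = 1.125 (+); new bracket [-3, 0.5]
m = -1.25, g(m) = -1.828125 (−); new bracket [-1.25, 0.5]
m = -0.375, g(m) = 2.041016 (+); new bracket [-1.25, -0.375]
m = -0.8125, g(m) = 0.9558 (+); new bracket [-1.25, -0.8125]
m = -1.03125, g(m) = -0.1924 (−); new bracket [-1.03125, -0.8125]

-1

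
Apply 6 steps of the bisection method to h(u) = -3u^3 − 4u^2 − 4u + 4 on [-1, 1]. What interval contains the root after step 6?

[0.53125, 0.5625]

midpoint 0: h = 4 > 0 → [0, 1]
midpoint 0.5: h = 0.625 > 0 → [0.5, 1]
midpoint 0.75: h = -2.515625 < 0 → [0.5, 0.75]
midpoint 0.625: h = -0.7949 < 0 → [0.5, 0.625]
midpoint 0.5625: h = -0.0496 < 0 → [0.5, 0.5625]
midpoint 0.53125: h = 0.2963 > 0 → [0.53125, 0.5625]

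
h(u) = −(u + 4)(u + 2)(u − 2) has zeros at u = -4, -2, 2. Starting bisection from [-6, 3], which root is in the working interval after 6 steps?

u = -1.5 gives h = 4.375, positive; keep [-1.5, 3]
u = 0.75 gives h = 16.328125, positive; keep [0.75, 3]
u = 1.875 gives h = 2.845703, positive; keep [1.875, 3]
u = 2.4375 gives h = -12.4978, negative; keep [1.875, 2.4375]
u = 2.15625 gives h = -3.998, negative; keep [1.875, 2.15625]
u = 2.015625 gives h = -0.3774, negative; keep [1.875, 2.015625]

2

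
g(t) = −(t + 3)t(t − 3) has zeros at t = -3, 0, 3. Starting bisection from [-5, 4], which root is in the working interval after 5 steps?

-3

g(-0.5) = -4.375 < 0, so the root lies in [-5, -0.5]
g(-2.75) = -3.953125 < 0, so the root lies in [-5, -2.75]
g(-3.875) = 23.310547 > 0, so the root lies in [-3.875, -2.75]
g(-3.3125) = 6.5344 > 0, so the root lies in [-3.3125, -2.75]
g(-3.03125) = 0.5713 > 0, so the root lies in [-3.03125, -2.75]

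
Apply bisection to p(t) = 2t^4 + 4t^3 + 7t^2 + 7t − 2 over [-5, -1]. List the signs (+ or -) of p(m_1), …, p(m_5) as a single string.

p(-3) = 94 > 0, so the root lies in [-3, -1]
p(-2) = 12 > 0, so the root lies in [-2, -1]
p(-1.5) = -0.125 < 0, so the root lies in [-2, -1.5]
p(-1.75) = 4.5078 > 0, so the root lies in [-1.75, -1.5]
p(-1.625) = 1.8911 > 0, so the root lies in [-1.625, -1.5]

++-++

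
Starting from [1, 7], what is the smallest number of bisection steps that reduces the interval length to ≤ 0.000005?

Width after n steps is 6/2^n. Need 2^n ≥ 6/0.000005 = 1200000.
2^20 = 1048576 < 1200000 ≤ 2^21 = 2097152, so n = 21.

21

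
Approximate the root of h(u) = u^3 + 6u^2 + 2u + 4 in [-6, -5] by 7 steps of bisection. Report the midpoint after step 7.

-5.7734375

m = -5.5, h(m) = 8.125 (+); new bracket [-6, -5.5]
m = -5.75, h(m) = 0.765625 (+); new bracket [-6, -5.75]
m = -5.875, h(m) = -3.435547 (−); new bracket [-5.875, -5.75]
m = -5.8125, h(m) = -1.2903 (−); new bracket [-5.8125, -5.75]
m = -5.78125, h(m) = -0.2513 (−); new bracket [-5.78125, -5.75]
m = -5.765625, h(m) = 0.2599 (+); new bracket [-5.78125, -5.765625]
m = -5.7734375, h(m) = 0.005 (+); new bracket [-5.78125, -5.7734375]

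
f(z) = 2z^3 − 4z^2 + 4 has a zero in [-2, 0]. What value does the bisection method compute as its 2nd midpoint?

-0.5

midpoint -1: f = -2 < 0 → [-1, 0]
midpoint -0.5: f = 2.75 > 0 → [-1, -0.5]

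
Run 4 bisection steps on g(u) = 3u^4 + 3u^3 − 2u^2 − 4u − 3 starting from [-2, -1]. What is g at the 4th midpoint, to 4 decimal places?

-0.1284

g(-1.5) = 3.5625 > 0, so the root lies in [-1.5, -1]
g(-1.25) = 0.339844 > 0, so the root lies in [-1.25, -1]
g(-1.125) = -0.497314 < 0, so the root lies in [-1.25, -1.125]
g(-1.1875) = -0.1284 < 0, so the root lies in [-1.25, -1.1875]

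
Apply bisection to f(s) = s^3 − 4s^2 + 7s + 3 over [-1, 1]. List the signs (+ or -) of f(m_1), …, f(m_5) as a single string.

f(0) = 3 > 0, so the root lies in [-1, 0]
f(-0.5) = -1.625 < 0, so the root lies in [-0.5, 0]
f(-0.25) = 0.984375 > 0, so the root lies in [-0.5, -0.25]
f(-0.375) = -0.2402 < 0, so the root lies in [-0.375, -0.25]
f(-0.3125) = 0.3914 > 0, so the root lies in [-0.375, -0.3125]

+-+-+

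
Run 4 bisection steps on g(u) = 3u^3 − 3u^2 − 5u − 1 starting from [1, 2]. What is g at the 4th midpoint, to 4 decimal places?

-0.1296

g(1.5) = -5.125 < 0, so the root lies in [1.5, 2]
g(1.75) = -2.859375 < 0, so the root lies in [1.75, 2]
g(1.875) = -1.146484 < 0, so the root lies in [1.875, 2]
g(1.9375) = -0.1296 < 0, so the root lies in [1.9375, 2]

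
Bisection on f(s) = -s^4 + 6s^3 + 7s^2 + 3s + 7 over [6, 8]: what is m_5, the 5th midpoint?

7.0625

f(7) = 28 > 0, so the root lies in [7, 8]
f(7.5) = -209.5625 < 0, so the root lies in [7, 7.5]
f(7.25) = -79.660156 < 0, so the root lies in [7, 7.25]
f(7.125) = -23.1838 < 0, so the root lies in [7, 7.125]
f(7.0625) = 3.0532 > 0, so the root lies in [7.0625, 7.125]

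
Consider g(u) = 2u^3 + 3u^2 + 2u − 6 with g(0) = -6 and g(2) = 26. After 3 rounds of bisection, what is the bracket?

[0.75, 1]

g(1) = 1 > 0, so the root lies in [0, 1]
g(0.5) = -4 < 0, so the root lies in [0.5, 1]
g(0.75) = -1.96875 < 0, so the root lies in [0.75, 1]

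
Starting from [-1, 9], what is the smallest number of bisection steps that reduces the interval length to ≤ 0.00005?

18

Width after n steps is 10/2^n. Need 2^n ≥ 10/0.00005 = 200000.
2^17 = 131072 < 200000 ≤ 2^18 = 262144, so n = 18.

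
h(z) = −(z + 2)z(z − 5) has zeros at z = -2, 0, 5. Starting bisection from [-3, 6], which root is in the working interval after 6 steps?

h(1.5) = 18.375 > 0, so the root lies in [1.5, 6]
h(3.75) = 26.953125 > 0, so the root lies in [3.75, 6]
h(4.875) = 4.189453 > 0, so the root lies in [4.875, 6]
h(5.4375) = -17.6931 < 0, so the root lies in [4.875, 5.4375]
h(5.15625) = -5.7655 < 0, so the root lies in [4.875, 5.15625]
h(5.015625) = -0.5498 < 0, so the root lies in [4.875, 5.015625]

5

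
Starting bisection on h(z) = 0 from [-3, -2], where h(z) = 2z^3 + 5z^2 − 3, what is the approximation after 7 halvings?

-2.1796875

m = -2.5, h(m) = -3 (−); new bracket [-2.5, -2]
m = -2.25, h(m) = -0.46875 (−); new bracket [-2.25, -2]
m = -2.125, h(m) = 0.386719 (+); new bracket [-2.25, -2.125]
m = -2.1875, h(m) = -0.0093 (−); new bracket [-2.1875, -2.125]
m = -2.15625, h(m) = 0.1965 (+); new bracket [-2.1875, -2.15625]
m = -2.171875, h(m) = 0.0956 (+); new bracket [-2.1875, -2.171875]
m = -2.1796875, h(m) = 0.0436 (+); new bracket [-2.1875, -2.1796875]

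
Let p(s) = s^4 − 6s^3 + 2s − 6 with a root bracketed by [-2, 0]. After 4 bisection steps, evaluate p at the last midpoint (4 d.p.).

p(-1) = -1 < 0, so the root lies in [-2, -1]
p(-1.5) = 16.3125 > 0, so the root lies in [-1.5, -1]
p(-1.25) = 5.660156 > 0, so the root lies in [-1.25, -1]
p(-1.125) = 1.8948 > 0, so the root lies in [-1.125, -1]

1.8948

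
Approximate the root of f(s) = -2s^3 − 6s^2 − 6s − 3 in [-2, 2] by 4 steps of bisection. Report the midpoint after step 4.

-1.75

f(0) = -3 < 0, so the root lies in [-2, 0]
f(-1) = -1 < 0, so the root lies in [-2, -1]
f(-1.5) = -0.75 < 0, so the root lies in [-2, -1.5]
f(-1.75) = -0.1562 < 0, so the root lies in [-2, -1.75]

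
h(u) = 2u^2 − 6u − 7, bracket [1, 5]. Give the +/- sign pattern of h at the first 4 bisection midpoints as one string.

-+--

h(3) = -7 < 0, so the root lies in [3, 5]
h(4) = 1 > 0, so the root lies in [3, 4]
h(3.5) = -3.5 < 0, so the root lies in [3.5, 4]
h(3.75) = -1.375 < 0, so the root lies in [3.75, 4]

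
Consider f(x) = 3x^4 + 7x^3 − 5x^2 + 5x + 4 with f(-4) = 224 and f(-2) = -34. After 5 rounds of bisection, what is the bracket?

midpoint -3: f = -2 < 0 → [-4, -3]
midpoint -3.5: f = 75.3125 > 0 → [-3.5, -3]
midpoint -3.25: f = 29.339844 > 0 → [-3.25, -3]
midpoint -3.125: f = 12.0261 > 0 → [-3.125, -3]
midpoint -3.0625: f = 4.6243 > 0 → [-3.0625, -3]

[-3.0625, -3]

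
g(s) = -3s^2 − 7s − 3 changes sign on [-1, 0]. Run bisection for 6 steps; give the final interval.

[-0.578125, -0.5625]

s = -0.5 gives g = -0.25, negative; keep [-1, -0.5]
s = -0.75 gives g = 0.5625, positive; keep [-0.75, -0.5]
s = -0.625 gives g = 0.203125, positive; keep [-0.625, -0.5]
s = -0.5625 gives g = -0.0117, negative; keep [-0.625, -0.5625]
s = -0.59375 gives g = 0.0986, positive; keep [-0.59375, -0.5625]
s = -0.578125 gives g = 0.0442, positive; keep [-0.578125, -0.5625]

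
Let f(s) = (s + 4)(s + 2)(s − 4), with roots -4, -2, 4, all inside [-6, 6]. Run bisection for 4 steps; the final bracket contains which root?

4

f(0) = -32 < 0, so the root lies in [0, 6]
f(3) = -35 < 0, so the root lies in [3, 6]
f(4.5) = 27.625 > 0, so the root lies in [3, 4.5]
f(3.75) = -11.1406 < 0, so the root lies in [3.75, 4.5]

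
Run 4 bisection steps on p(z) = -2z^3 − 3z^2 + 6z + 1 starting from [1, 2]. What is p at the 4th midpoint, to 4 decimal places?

0.5454

p(1.5) = -3.5 < 0, so the root lies in [1, 1.5]
p(1.25) = -0.09375 < 0, so the root lies in [1, 1.25]
p(1.125) = 1.105469 > 0, so the root lies in [1.125, 1.25]
p(1.1875) = 0.5454 > 0, so the root lies in [1.1875, 1.25]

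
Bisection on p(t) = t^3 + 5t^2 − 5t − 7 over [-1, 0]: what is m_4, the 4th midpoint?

-0.8125

p(-0.5) = -3.375 < 0, so the root lies in [-1, -0.5]
p(-0.75) = -0.859375 < 0, so the root lies in [-1, -0.75]
p(-0.875) = 0.533203 > 0, so the root lies in [-0.875, -0.75]
p(-0.8125) = -0.1731 < 0, so the root lies in [-0.875, -0.8125]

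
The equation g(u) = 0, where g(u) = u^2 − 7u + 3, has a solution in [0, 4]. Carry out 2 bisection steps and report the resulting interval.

u = 2 gives g = -7, negative; keep [0, 2]
u = 1 gives g = -3, negative; keep [0, 1]

[0, 1]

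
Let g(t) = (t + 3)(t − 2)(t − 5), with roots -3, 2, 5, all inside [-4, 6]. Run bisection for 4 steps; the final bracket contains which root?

midpoint 1: g = 16 > 0 → [-4, 1]
midpoint -1.5: g = 34.125 > 0 → [-4, -1.5]
midpoint -2.75: g = 9.203125 > 0 → [-4, -2.75]
midpoint -3.375: g = -16.8809 < 0 → [-3.375, -2.75]

-3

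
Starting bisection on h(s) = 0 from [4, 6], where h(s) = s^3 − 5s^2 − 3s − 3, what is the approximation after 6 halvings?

midpoint 5: h = -18 < 0 → [5, 6]
midpoint 5.5: h = -4.375 < 0 → [5.5, 6]
midpoint 5.75: h = 4.546875 > 0 → [5.5, 5.75]
midpoint 5.625: h = -0.0996 < 0 → [5.625, 5.75]
midpoint 5.6875: h = 2.1765 > 0 → [5.625, 5.6875]
midpoint 5.65625: h = 1.0268 > 0 → [5.625, 5.65625]

5.65625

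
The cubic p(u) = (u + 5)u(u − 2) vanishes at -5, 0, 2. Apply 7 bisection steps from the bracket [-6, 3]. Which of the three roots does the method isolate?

-5

m = -1.5, p(m) = 18.375 (+); new bracket [-6, -1.5]
m = -3.75, p(m) = 26.953125 (+); new bracket [-6, -3.75]
m = -4.875, p(m) = 4.189453 (+); new bracket [-6, -4.875]
m = -5.4375, p(m) = -17.6931 (−); new bracket [-5.4375, -4.875]
m = -5.15625, p(m) = -5.7655 (−); new bracket [-5.15625, -4.875]
m = -5.015625, p(m) = -0.5498 (−); new bracket [-5.015625, -4.875]
m = -4.9453125, p(m) = 1.8783 (+); new bracket [-5.015625, -4.9453125]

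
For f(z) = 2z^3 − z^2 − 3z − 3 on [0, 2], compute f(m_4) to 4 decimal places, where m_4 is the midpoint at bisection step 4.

midpoint 1: f = -5 < 0 → [1, 2]
midpoint 1.5: f = -3 < 0 → [1.5, 2]
midpoint 1.75: f = -0.59375 < 0 → [1.75, 2]
midpoint 1.875: f = 1.043 > 0 → [1.75, 1.875]

1.0430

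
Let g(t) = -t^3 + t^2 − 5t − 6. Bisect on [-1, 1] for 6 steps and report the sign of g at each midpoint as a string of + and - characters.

----++

midpoint 0: g = -6 < 0 → [-1, 0]
midpoint -0.5: g = -3.125 < 0 → [-1, -0.5]
midpoint -0.75: g = -1.265625 < 0 → [-1, -0.75]
midpoint -0.875: g = -0.1895 < 0 → [-1, -0.875]
midpoint -0.9375: g = 0.3904 > 0 → [-0.9375, -0.875]
midpoint -0.90625: g = 0.0968 > 0 → [-0.90625, -0.875]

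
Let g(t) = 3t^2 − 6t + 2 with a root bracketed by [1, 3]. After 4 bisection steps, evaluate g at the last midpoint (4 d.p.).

0.1719

t = 2 gives g = 2, positive; keep [1, 2]
t = 1.5 gives g = -0.25, negative; keep [1.5, 2]
t = 1.75 gives g = 0.6875, positive; keep [1.5, 1.75]
t = 1.625 gives g = 0.1719, positive; keep [1.5, 1.625]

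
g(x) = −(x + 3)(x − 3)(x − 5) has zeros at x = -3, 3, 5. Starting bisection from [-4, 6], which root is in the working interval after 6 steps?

midpoint 1: g = -32 < 0 → [-4, 1]
midpoint -1.5: g = -43.875 < 0 → [-4, -1.5]
midpoint -2.75: g = -11.140625 < 0 → [-4, -2.75]
midpoint -3.375: g = 20.0215 > 0 → [-3.375, -2.75]
midpoint -3.0625: g = 3.0549 > 0 → [-3.0625, -2.75]
midpoint -2.90625: g = -4.3778 < 0 → [-3.0625, -2.90625]

-3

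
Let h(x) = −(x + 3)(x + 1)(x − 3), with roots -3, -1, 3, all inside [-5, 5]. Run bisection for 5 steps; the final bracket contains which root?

3

x = 0 gives h = 9, positive; keep [0, 5]
x = 2.5 gives h = 9.625, positive; keep [2.5, 5]
x = 3.75 gives h = -24.046875, negative; keep [2.5, 3.75]
x = 3.125 gives h = -3.1582, negative; keep [2.5, 3.125]
x = 2.8125 gives h = 4.155, positive; keep [2.8125, 3.125]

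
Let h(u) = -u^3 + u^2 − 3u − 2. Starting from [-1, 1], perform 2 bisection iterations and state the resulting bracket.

h(0) = -2 < 0, so the root lies in [-1, 0]
h(-0.5) = -0.125 < 0, so the root lies in [-1, -0.5]

[-1, -0.5]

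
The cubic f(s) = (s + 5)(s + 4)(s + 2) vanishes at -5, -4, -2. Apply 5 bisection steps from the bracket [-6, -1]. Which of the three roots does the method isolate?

-2

f(-3.5) = -1.125 < 0, so the root lies in [-3.5, -1]
f(-2.25) = -1.203125 < 0, so the root lies in [-2.25, -1]
f(-1.625) = 3.005859 > 0, so the root lies in [-2.25, -1.625]
f(-1.9375) = 0.3948 > 0, so the root lies in [-2.25, -1.9375]
f(-2.09375) = -0.5194 < 0, so the root lies in [-2.09375, -1.9375]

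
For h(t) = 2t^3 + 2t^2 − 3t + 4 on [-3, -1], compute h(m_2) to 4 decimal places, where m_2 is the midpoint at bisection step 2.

midpoint -2: h = 2 > 0 → [-3, -2]
midpoint -2.5: h = -7.25 < 0 → [-2.5, -2]

-7.2500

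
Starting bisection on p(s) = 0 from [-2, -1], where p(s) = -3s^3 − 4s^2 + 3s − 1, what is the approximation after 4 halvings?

-1.9375

p(-1.5) = -4.375 < 0, so the root lies in [-2, -1.5]
p(-1.75) = -2.421875 < 0, so the root lies in [-2, -1.75]
p(-1.875) = -0.912109 < 0, so the root lies in [-2, -1.875]
p(-1.9375) = -0.0085 < 0, so the root lies in [-2, -1.9375]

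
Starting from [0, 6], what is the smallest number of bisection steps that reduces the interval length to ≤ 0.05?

Width after n steps is 6/2^n. Need 2^n ≥ 6/0.05 = 120.
2^6 = 64 < 120 ≤ 2^7 = 128, so n = 7.

7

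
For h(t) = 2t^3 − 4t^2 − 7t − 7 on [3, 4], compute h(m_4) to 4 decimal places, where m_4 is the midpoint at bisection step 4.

-1.3843

m = 3.5, h(m) = 5.25 (+); new bracket [3, 3.5]
m = 3.25, h(m) = -3.34375 (−); new bracket [3.25, 3.5]
m = 3.375, h(m) = 0.699219 (+); new bracket [3.25, 3.375]
m = 3.3125, h(m) = -1.3843 (−); new bracket [3.3125, 3.375]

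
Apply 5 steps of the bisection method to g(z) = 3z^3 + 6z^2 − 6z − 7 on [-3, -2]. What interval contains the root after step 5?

z = -2.5 gives g = -1.375, negative; keep [-2.5, -2]
z = -2.25 gives g = 2.703125, positive; keep [-2.5, -2.25]
z = -2.375 gives g = 0.904297, positive; keep [-2.5, -2.375]
z = -2.4375 gives g = -0.1731, negative; keep [-2.4375, -2.375]
z = -2.40625 gives g = 0.3809, positive; keep [-2.4375, -2.40625]

[-2.4375, -2.40625]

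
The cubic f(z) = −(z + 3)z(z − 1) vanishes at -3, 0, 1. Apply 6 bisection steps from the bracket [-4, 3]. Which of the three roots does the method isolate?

-3

f(-0.5) = -1.875 < 0, so the root lies in [-4, -0.5]
f(-2.25) = -5.484375 < 0, so the root lies in [-4, -2.25]
f(-3.125) = 1.611328 > 0, so the root lies in [-3.125, -2.25]
f(-2.6875) = -3.0969 < 0, so the root lies in [-3.125, -2.6875]
f(-2.90625) = -1.0643 < 0, so the root lies in [-3.125, -2.90625]
f(-3.015625) = 0.1892 > 0, so the root lies in [-3.015625, -2.90625]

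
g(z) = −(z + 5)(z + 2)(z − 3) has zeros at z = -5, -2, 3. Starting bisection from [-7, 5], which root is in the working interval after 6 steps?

m = -1, g(m) = 16 (+); new bracket [-1, 5]
m = 2, g(m) = 28 (+); new bracket [2, 5]
m = 3.5, g(m) = -23.375 (−); new bracket [2, 3.5]
m = 2.75, g(m) = 9.2031 (+); new bracket [2.75, 3.5]
m = 3.125, g(m) = -5.2051 (−); new bracket [2.75, 3.125]
m = 2.9375, g(m) = 2.4495 (+); new bracket [2.9375, 3.125]

3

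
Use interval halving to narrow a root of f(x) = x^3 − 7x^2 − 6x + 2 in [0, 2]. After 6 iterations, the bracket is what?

[0.25, 0.28125]

m = 1, f(m) = -10 (−); new bracket [0, 1]
m = 0.5, f(m) = -2.625 (−); new bracket [0, 0.5]
m = 0.25, f(m) = 0.078125 (+); new bracket [0.25, 0.5]
m = 0.375, f(m) = -1.1816 (−); new bracket [0.25, 0.375]
m = 0.3125, f(m) = -0.5281 (−); new bracket [0.25, 0.3125]
m = 0.28125, f(m) = -0.219 (−); new bracket [0.25, 0.28125]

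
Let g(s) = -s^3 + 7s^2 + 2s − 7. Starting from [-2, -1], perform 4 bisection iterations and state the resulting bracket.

m = -1.5, g(m) = 9.125 (+); new bracket [-1.5, -1]
m = -1.25, g(m) = 3.390625 (+); new bracket [-1.25, -1]
m = -1.125, g(m) = 1.033203 (+); new bracket [-1.125, -1]
m = -1.0625, g(m) = -0.0232 (−); new bracket [-1.125, -1.0625]

[-1.125, -1.0625]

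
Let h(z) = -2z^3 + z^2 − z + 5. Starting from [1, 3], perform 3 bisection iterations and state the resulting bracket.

[1.25, 1.5]

midpoint 2: h = -9 < 0 → [1, 2]
midpoint 1.5: h = -1 < 0 → [1, 1.5]
midpoint 1.25: h = 1.40625 > 0 → [1.25, 1.5]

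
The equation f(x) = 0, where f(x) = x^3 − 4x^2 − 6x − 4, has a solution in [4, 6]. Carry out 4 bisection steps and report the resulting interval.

[5.25, 5.375]

m = 5, f(m) = -9 (−); new bracket [5, 6]
m = 5.5, f(m) = 8.375 (+); new bracket [5, 5.5]
m = 5.25, f(m) = -1.046875 (−); new bracket [5.25, 5.5]
m = 5.375, f(m) = 3.4746 (+); new bracket [5.25, 5.375]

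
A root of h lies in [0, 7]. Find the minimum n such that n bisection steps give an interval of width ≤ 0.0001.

Width after n steps is 7/2^n. Need 2^n ≥ 7/0.0001 = 70000.
2^16 = 65536 < 70000 ≤ 2^17 = 131072, so n = 17.

17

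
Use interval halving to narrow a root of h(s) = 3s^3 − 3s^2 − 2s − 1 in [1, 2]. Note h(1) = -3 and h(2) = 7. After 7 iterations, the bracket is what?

[1.5625, 1.5703125]

midpoint 1.5: h = -0.625 < 0 → [1.5, 2]
midpoint 1.75: h = 2.390625 > 0 → [1.5, 1.75]
midpoint 1.625: h = 0.701172 > 0 → [1.5, 1.625]
midpoint 1.5625: h = -0.0051 < 0 → [1.5625, 1.625]
midpoint 1.59375: h = 0.3369 > 0 → [1.5625, 1.59375]
midpoint 1.578125: h = 0.1632 > 0 → [1.5625, 1.578125]
midpoint 1.5703125: h = 0.0783 > 0 → [1.5625, 1.5703125]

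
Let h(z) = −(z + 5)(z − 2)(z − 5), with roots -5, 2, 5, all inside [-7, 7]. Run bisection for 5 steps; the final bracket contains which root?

h(0) = -50 < 0, so the root lies in [-7, 0]
h(-3.5) = -70.125 < 0, so the root lies in [-7, -3.5]
h(-5.25) = 18.578125 > 0, so the root lies in [-5.25, -3.5]
h(-4.375) = -37.3535 < 0, so the root lies in [-5.25, -4.375]
h(-4.8125) = -12.5339 < 0, so the root lies in [-5.25, -4.8125]

-5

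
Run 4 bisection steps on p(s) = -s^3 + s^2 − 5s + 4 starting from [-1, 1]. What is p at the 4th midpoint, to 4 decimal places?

m = 0, p(m) = 4 (+); new bracket [0, 1]
m = 0.5, p(m) = 1.625 (+); new bracket [0.5, 1]
m = 0.75, p(m) = 0.390625 (+); new bracket [0.75, 1]
m = 0.875, p(m) = -0.2793 (−); new bracket [0.75, 0.875]

-0.2793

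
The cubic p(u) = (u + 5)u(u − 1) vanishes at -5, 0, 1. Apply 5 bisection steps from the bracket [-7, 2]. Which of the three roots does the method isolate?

midpoint -2.5: p = 21.875 > 0 → [-7, -2.5]
midpoint -4.75: p = 6.828125 > 0 → [-7, -4.75]
midpoint -5.875: p = -35.341797 < 0 → [-5.875, -4.75]
midpoint -5.3125: p = -10.4797 < 0 → [-5.3125, -4.75]
midpoint -5.03125: p = -0.9483 < 0 → [-5.03125, -4.75]

-5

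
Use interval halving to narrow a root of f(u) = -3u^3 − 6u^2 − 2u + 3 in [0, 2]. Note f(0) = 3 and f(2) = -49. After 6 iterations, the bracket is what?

[0.5, 0.53125]

m = 1, f(m) = -8 (−); new bracket [0, 1]
m = 0.5, f(m) = 0.125 (+); new bracket [0.5, 1]
m = 0.75, f(m) = -3.140625 (−); new bracket [0.5, 0.75]
m = 0.625, f(m) = -1.3262 (−); new bracket [0.5, 0.625]
m = 0.5625, f(m) = -0.5574 (−); new bracket [0.5, 0.5625]
m = 0.53125, f(m) = -0.2057 (−); new bracket [0.5, 0.53125]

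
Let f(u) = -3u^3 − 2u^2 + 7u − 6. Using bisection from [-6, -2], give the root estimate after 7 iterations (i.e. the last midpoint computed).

m = -4, f(m) = 126 (+); new bracket [-4, -2]
m = -3, f(m) = 36 (+); new bracket [-3, -2]
m = -2.5, f(m) = 10.875 (+); new bracket [-2.5, -2]
m = -2.25, f(m) = 2.2969 (+); new bracket [-2.25, -2]
m = -2.125, f(m) = -1.1191 (−); new bracket [-2.25, -2.125]
m = -2.1875, f(m) = 0.5198 (+); new bracket [-2.1875, -2.125]
m = -2.15625, f(m) = -0.3167 (−); new bracket [-2.1875, -2.15625]

-2.15625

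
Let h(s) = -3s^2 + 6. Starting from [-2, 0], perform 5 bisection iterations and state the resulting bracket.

s = -1 gives h = 3, positive; keep [-2, -1]
s = -1.5 gives h = -0.75, negative; keep [-1.5, -1]
s = -1.25 gives h = 1.3125, positive; keep [-1.5, -1.25]
s = -1.375 gives h = 0.3281, positive; keep [-1.5, -1.375]
s = -1.4375 gives h = -0.1992, negative; keep [-1.4375, -1.375]

[-1.4375, -1.375]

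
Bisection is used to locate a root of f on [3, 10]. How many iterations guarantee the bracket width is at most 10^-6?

Width after n steps is 7/2^n. Need 2^n ≥ 7/10^-6 = 7000000.
2^22 = 4194304 < 7000000 ≤ 2^23 = 8388608, so n = 23.

23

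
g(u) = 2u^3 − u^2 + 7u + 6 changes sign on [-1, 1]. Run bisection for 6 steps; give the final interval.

m = 0, g(m) = 6 (+); new bracket [-1, 0]
m = -0.5, g(m) = 2 (+); new bracket [-1, -0.5]
m = -0.75, g(m) = -0.65625 (−); new bracket [-0.75, -0.5]
m = -0.625, g(m) = 0.7461 (+); new bracket [-0.75, -0.625]
m = -0.6875, g(m) = 0.0649 (+); new bracket [-0.75, -0.6875]
m = -0.71875, g(m) = -0.2905 (−); new bracket [-0.71875, -0.6875]

[-0.71875, -0.6875]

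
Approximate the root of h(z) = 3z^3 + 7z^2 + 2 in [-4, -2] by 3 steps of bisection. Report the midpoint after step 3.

m = -3, h(m) = -16 (−); new bracket [-3, -2]
m = -2.5, h(m) = -1.125 (−); new bracket [-2.5, -2]
m = -2.25, h(m) = 3.265625 (+); new bracket [-2.5, -2.25]

-2.25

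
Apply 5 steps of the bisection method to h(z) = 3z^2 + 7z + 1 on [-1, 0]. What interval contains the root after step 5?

midpoint -0.5: h = -1.75 < 0 → [-0.5, 0]
midpoint -0.25: h = -0.5625 < 0 → [-0.25, 0]
midpoint -0.125: h = 0.171875 > 0 → [-0.25, -0.125]
midpoint -0.1875: h = -0.207 < 0 → [-0.1875, -0.125]
midpoint -0.15625: h = -0.0205 < 0 → [-0.15625, -0.125]

[-0.15625, -0.125]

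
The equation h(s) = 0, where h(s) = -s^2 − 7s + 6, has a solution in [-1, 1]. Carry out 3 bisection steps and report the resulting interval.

[0.75, 1]

m = 0, h(m) = 6 (+); new bracket [0, 1]
m = 0.5, h(m) = 2.25 (+); new bracket [0.5, 1]
m = 0.75, h(m) = 0.1875 (+); new bracket [0.75, 1]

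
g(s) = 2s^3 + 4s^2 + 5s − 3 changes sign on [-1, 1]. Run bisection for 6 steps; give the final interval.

s = 0 gives g = -3, negative; keep [0, 1]
s = 0.5 gives g = 0.75, positive; keep [0, 0.5]
s = 0.25 gives g = -1.46875, negative; keep [0.25, 0.5]
s = 0.375 gives g = -0.457, negative; keep [0.375, 0.5]
s = 0.4375 gives g = 0.1206, positive; keep [0.375, 0.4375]
s = 0.40625 gives g = -0.1745, negative; keep [0.40625, 0.4375]

[0.40625, 0.4375]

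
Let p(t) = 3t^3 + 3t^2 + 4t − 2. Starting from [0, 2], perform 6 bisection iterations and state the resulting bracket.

p(1) = 8 > 0, so the root lies in [0, 1]
p(0.5) = 1.125 > 0, so the root lies in [0, 0.5]
p(0.25) = -0.765625 < 0, so the root lies in [0.25, 0.5]
p(0.375) = 0.0801 > 0, so the root lies in [0.25, 0.375]
p(0.3125) = -0.3655 < 0, so the root lies in [0.3125, 0.375]
p(0.34375) = -0.1487 < 0, so the root lies in [0.34375, 0.375]

[0.34375, 0.375]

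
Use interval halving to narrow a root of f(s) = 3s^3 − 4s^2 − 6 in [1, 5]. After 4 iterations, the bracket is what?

[1.75, 2]

m = 3, f(m) = 39 (+); new bracket [1, 3]
m = 2, f(m) = 2 (+); new bracket [1, 2]
m = 1.5, f(m) = -4.875 (−); new bracket [1.5, 2]
m = 1.75, f(m) = -2.1719 (−); new bracket [1.75, 2]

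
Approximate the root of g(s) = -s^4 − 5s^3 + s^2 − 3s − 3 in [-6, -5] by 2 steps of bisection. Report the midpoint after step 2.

-5.25

midpoint -5.5: g = -39.4375 < 0 → [-5.5, -5]
midpoint -5.25: g = 4.136719 > 0 → [-5.5, -5.25]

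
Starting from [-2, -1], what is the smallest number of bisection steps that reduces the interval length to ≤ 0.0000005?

Width after n steps is 1/2^n. Need 2^n ≥ 1/0.0000005 = 2000000.
2^20 = 1048576 < 2000000 ≤ 2^21 = 2097152, so n = 21.

21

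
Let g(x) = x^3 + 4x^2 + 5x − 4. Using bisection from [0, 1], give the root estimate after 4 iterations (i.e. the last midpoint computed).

0.5625

midpoint 0.5: g = -0.375 < 0 → [0.5, 1]
midpoint 0.75: g = 2.421875 > 0 → [0.5, 0.75]
midpoint 0.625: g = 0.931641 > 0 → [0.5, 0.625]
midpoint 0.5625: g = 0.2561 > 0 → [0.5, 0.5625]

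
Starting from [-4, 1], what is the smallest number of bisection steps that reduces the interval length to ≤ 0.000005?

Width after n steps is 5/2^n. Need 2^n ≥ 5/0.000005 = 1000000.
2^19 = 524288 < 1000000 ≤ 2^20 = 1048576, so n = 20.

20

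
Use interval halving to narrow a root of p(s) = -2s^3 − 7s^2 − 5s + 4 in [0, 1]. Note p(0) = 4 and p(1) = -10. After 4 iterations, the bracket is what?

[0.4375, 0.5]

m = 0.5, p(m) = -0.5 (−); new bracket [0, 0.5]
m = 0.25, p(m) = 2.28125 (+); new bracket [0.25, 0.5]
m = 0.375, p(m) = 1.035156 (+); new bracket [0.375, 0.5]
m = 0.4375, p(m) = 0.3052 (+); new bracket [0.4375, 0.5]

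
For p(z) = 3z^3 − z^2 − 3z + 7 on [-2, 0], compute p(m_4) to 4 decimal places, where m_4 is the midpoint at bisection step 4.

p(-1) = 6 > 0, so the root lies in [-2, -1]
p(-1.5) = -0.875 < 0, so the root lies in [-1.5, -1]
p(-1.25) = 3.328125 > 0, so the root lies in [-1.5, -1.25]
p(-1.375) = 1.4355 > 0, so the root lies in [-1.5, -1.375]

1.4355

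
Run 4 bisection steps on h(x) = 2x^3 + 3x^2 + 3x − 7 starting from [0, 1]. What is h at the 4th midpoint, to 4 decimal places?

x = 0.5 gives h = -4.5, negative; keep [0.5, 1]
x = 0.75 gives h = -2.21875, negative; keep [0.75, 1]
x = 0.875 gives h = -0.738281, negative; keep [0.875, 1]
x = 0.9375 gives h = 0.0972, positive; keep [0.875, 0.9375]

0.0972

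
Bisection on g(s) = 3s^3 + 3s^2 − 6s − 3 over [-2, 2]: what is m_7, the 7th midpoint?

1.21875

g(0) = -3 < 0, so the root lies in [0, 2]
g(1) = -3 < 0, so the root lies in [1, 2]
g(1.5) = 4.875 > 0, so the root lies in [1, 1.5]
g(1.25) = 0.0469 > 0, so the root lies in [1, 1.25]
g(1.125) = -1.6816 < 0, so the root lies in [1.125, 1.25]
g(1.1875) = -0.8708 < 0, so the root lies in [1.1875, 1.25]
g(1.21875) = -0.4256 < 0, so the root lies in [1.21875, 1.25]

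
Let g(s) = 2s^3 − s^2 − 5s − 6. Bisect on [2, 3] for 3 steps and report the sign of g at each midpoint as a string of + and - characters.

midpoint 2.5: g = 6.5 > 0 → [2, 2.5]
midpoint 2.25: g = 0.46875 > 0 → [2, 2.25]
midpoint 2.125: g = -1.949219 < 0 → [2.125, 2.25]

++-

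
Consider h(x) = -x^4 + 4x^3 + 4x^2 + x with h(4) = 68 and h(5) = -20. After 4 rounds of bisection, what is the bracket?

midpoint 4.5: h = 39.9375 > 0 → [4.5, 5]
midpoint 4.75: h = 14.621094 > 0 → [4.75, 5]
midpoint 4.875: h = -1.437744 < 0 → [4.75, 4.875]
midpoint 4.8125: h = 6.8933 > 0 → [4.8125, 4.875]

[4.8125, 4.875]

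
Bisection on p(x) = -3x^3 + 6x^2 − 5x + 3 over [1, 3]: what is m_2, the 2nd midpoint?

m = 2, p(m) = -7 (−); new bracket [1, 2]
m = 1.5, p(m) = -1.125 (−); new bracket [1, 1.5]

1.5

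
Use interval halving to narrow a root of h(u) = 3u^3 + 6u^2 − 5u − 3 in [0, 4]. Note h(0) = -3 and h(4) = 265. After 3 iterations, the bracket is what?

m = 2, h(m) = 35 (+); new bracket [0, 2]
m = 1, h(m) = 1 (+); new bracket [0, 1]
m = 0.5, h(m) = -3.625 (−); new bracket [0.5, 1]

[0.5, 1]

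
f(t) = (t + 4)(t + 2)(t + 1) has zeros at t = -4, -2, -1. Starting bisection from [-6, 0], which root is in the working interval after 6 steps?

t = -3 gives f = 2, positive; keep [-6, -3]
t = -4.5 gives f = -4.375, negative; keep [-4.5, -3]
t = -3.75 gives f = 1.203125, positive; keep [-4.5, -3.75]
t = -4.125 gives f = -0.8301, negative; keep [-4.125, -3.75]
t = -3.9375 gives f = 0.3557, positive; keep [-4.125, -3.9375]
t = -4.03125 gives f = -0.1924, negative; keep [-4.03125, -3.9375]

-4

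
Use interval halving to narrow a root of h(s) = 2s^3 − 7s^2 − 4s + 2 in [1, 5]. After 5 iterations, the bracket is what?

m = 3, h(m) = -19 (−); new bracket [3, 5]
m = 4, h(m) = 2 (+); new bracket [3, 4]
m = 3.5, h(m) = -12 (−); new bracket [3.5, 4]
m = 3.75, h(m) = -5.9688 (−); new bracket [3.75, 4]
m = 3.875, h(m) = -2.2383 (−); new bracket [3.875, 4]

[3.875, 4]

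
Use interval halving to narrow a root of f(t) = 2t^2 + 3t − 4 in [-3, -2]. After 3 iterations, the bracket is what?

[-2.375, -2.25]

f(-2.5) = 1 > 0, so the root lies in [-2.5, -2]
f(-2.25) = -0.625 < 0, so the root lies in [-2.5, -2.25]
f(-2.375) = 0.15625 > 0, so the root lies in [-2.375, -2.25]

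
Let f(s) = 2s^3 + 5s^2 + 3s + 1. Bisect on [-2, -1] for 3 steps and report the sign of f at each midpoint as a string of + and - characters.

m = -1.5, f(m) = 1 (+); new bracket [-2, -1.5]
m = -1.75, f(m) = 0.34375 (+); new bracket [-2, -1.75]
m = -1.875, f(m) = -0.230469 (−); new bracket [-1.875, -1.75]

++-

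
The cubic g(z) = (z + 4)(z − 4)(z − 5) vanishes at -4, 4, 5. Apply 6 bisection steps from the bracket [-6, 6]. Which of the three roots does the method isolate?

-4

z = 0 gives g = 80, positive; keep [-6, 0]
z = -3 gives g = 56, positive; keep [-6, -3]
z = -4.5 gives g = -40.375, negative; keep [-4.5, -3]
z = -3.75 gives g = 16.9531, positive; keep [-4.5, -3.75]
z = -4.125 gives g = -9.2676, negative; keep [-4.125, -3.75]
z = -3.9375 gives g = 4.4338, positive; keep [-4.125, -3.9375]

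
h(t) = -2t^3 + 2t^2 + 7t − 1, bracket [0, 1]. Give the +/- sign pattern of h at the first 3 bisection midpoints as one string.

++-

t = 0.5 gives h = 2.75, positive; keep [0, 0.5]
t = 0.25 gives h = 0.84375, positive; keep [0, 0.25]
t = 0.125 gives h = -0.097656, negative; keep [0.125, 0.25]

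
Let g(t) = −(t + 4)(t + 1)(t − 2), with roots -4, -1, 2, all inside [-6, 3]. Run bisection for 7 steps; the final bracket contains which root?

t = -1.5 gives g = -4.375, negative; keep [-6, -1.5]
t = -3.75 gives g = -3.953125, negative; keep [-6, -3.75]
t = -4.875 gives g = 23.310547, positive; keep [-4.875, -3.75]
t = -4.3125 gives g = 6.5344, positive; keep [-4.3125, -3.75]
t = -4.03125 gives g = 0.5713, positive; keep [-4.03125, -3.75]
t = -3.890625 gives g = -1.8624, negative; keep [-4.03125, -3.890625]
t = -3.9609375 gives g = -0.6895, negative; keep [-4.03125, -3.9609375]

-4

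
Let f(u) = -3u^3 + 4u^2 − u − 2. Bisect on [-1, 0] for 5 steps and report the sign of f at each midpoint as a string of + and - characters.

-++++

midpoint -0.5: f = -0.125 < 0 → [-1, -0.5]
midpoint -0.75: f = 2.265625 > 0 → [-0.75, -0.5]
midpoint -0.625: f = 0.919922 > 0 → [-0.625, -0.5]
midpoint -0.5625: f = 0.3621 > 0 → [-0.5625, -0.5]
midpoint -0.53125: f = 0.11 > 0 → [-0.53125, -0.5]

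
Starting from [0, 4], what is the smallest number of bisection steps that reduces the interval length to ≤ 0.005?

10

Width after n steps is 4/2^n. Need 2^n ≥ 4/0.005 = 800.
2^9 = 512 < 800 ≤ 2^10 = 1024, so n = 10.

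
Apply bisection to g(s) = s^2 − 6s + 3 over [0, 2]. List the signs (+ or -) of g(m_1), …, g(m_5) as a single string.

m = 1, g(m) = -2 (−); new bracket [0, 1]
m = 0.5, g(m) = 0.25 (+); new bracket [0.5, 1]
m = 0.75, g(m) = -0.9375 (−); new bracket [0.5, 0.75]
m = 0.625, g(m) = -0.3594 (−); new bracket [0.5, 0.625]
m = 0.5625, g(m) = -0.0586 (−); new bracket [0.5, 0.5625]

-+---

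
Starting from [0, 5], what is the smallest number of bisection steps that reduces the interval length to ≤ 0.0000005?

Width after n steps is 5/2^n. Need 2^n ≥ 5/0.0000005 = 10000000.
2^23 = 8388608 < 10000000 ≤ 2^24 = 16777216, so n = 24.

24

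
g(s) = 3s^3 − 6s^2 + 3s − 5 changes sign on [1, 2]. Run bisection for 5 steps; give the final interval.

[1.90625, 1.9375]

s = 1.5 gives g = -3.875, negative; keep [1.5, 2]
s = 1.75 gives g = -2.046875, negative; keep [1.75, 2]
s = 1.875 gives g = -0.693359, negative; keep [1.875, 2]
s = 1.9375 gives g = 0.1086, positive; keep [1.875, 1.9375]
s = 1.90625 gives g = -0.3033, negative; keep [1.90625, 1.9375]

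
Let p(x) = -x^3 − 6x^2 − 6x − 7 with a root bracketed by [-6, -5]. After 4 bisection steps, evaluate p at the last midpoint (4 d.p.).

-0.6521

midpoint -5.5: p = 10.875 > 0 → [-5.5, -5]
midpoint -5.25: p = 3.828125 > 0 → [-5.25, -5]
midpoint -5.125: p = 0.767578 > 0 → [-5.125, -5]
midpoint -5.0625: p = -0.6521 < 0 → [-5.125, -5.0625]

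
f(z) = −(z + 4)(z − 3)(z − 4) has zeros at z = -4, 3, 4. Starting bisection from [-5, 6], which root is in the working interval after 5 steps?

f(0.5) = -39.375 < 0, so the root lies in [-5, 0.5]
f(-2.25) = -57.421875 < 0, so the root lies in [-5, -2.25]
f(-3.625) = -18.943359 < 0, so the root lies in [-5, -3.625]
f(-4.3125) = 18.9954 > 0, so the root lies in [-4.3125, -3.625]
f(-3.96875) = -1.7354 < 0, so the root lies in [-4.3125, -3.96875]

-4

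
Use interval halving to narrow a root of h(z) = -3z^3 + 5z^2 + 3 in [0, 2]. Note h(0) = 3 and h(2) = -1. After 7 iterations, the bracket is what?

[1.921875, 1.9375]

midpoint 1: h = 5 > 0 → [1, 2]
midpoint 1.5: h = 4.125 > 0 → [1.5, 2]
midpoint 1.75: h = 2.234375 > 0 → [1.75, 2]
midpoint 1.875: h = 0.8027 > 0 → [1.875, 2]
midpoint 1.9375: h = -0.05 < 0 → [1.875, 1.9375]
midpoint 1.90625: h = 0.3882 > 0 → [1.90625, 1.9375]
midpoint 1.921875: h = 0.1721 > 0 → [1.921875, 1.9375]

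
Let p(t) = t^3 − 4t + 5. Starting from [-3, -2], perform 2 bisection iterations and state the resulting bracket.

p(-2.5) = -0.625 < 0, so the root lies in [-2.5, -2]
p(-2.25) = 2.609375 > 0, so the root lies in [-2.5, -2.25]

[-2.5, -2.25]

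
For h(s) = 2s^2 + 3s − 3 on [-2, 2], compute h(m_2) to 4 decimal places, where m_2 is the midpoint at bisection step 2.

2.0000

h(0) = -3 < 0, so the root lies in [0, 2]
h(1) = 2 > 0, so the root lies in [0, 1]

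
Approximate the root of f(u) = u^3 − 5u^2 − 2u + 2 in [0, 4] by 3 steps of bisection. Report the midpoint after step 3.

0.5

m = 2, f(m) = -14 (−); new bracket [0, 2]
m = 1, f(m) = -4 (−); new bracket [0, 1]
m = 0.5, f(m) = -0.125 (−); new bracket [0, 0.5]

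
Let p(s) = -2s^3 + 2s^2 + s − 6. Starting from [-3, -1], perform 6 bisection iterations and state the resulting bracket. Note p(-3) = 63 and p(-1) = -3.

[-1.28125, -1.25]

s = -2 gives p = 16, positive; keep [-2, -1]
s = -1.5 gives p = 3.75, positive; keep [-1.5, -1]
s = -1.25 gives p = -0.21875, negative; keep [-1.5, -1.25]
s = -1.375 gives p = 1.6055, positive; keep [-1.375, -1.25]
s = -1.3125 gives p = 0.6548, positive; keep [-1.3125, -1.25]
s = -1.28125 gives p = 0.2086, positive; keep [-1.28125, -1.25]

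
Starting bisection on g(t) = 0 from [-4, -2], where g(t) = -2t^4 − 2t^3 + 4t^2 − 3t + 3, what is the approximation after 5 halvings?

-2.3125

midpoint -3: g = -60 < 0 → [-3, -2]
midpoint -2.5: g = -11.375 < 0 → [-2.5, -2]
midpoint -2.25: g = 1.523438 > 0 → [-2.5, -2.25]
midpoint -2.375: g = -4.1528 < 0 → [-2.375, -2.25]
midpoint -2.3125: g = -1.1338 < 0 → [-2.3125, -2.25]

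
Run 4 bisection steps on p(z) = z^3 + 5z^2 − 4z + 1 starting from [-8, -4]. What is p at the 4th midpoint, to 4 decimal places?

-0.7969

m = -6, p(m) = -11 (−); new bracket [-6, -4]
m = -5, p(m) = 21 (+); new bracket [-6, -5]
m = -5.5, p(m) = 7.875 (+); new bracket [-6, -5.5]
m = -5.75, p(m) = -0.7969 (−); new bracket [-5.75, -5.5]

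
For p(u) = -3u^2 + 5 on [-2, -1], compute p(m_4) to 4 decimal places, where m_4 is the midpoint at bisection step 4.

midpoint -1.5: p = -1.75 < 0 → [-1.5, -1]
midpoint -1.25: p = 0.3125 > 0 → [-1.5, -1.25]
midpoint -1.375: p = -0.671875 < 0 → [-1.375, -1.25]
midpoint -1.3125: p = -0.168 < 0 → [-1.3125, -1.25]

-0.1680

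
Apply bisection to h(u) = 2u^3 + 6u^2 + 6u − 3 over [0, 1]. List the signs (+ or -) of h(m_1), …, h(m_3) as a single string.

+-+

m = 0.5, h(m) = 1.75 (+); new bracket [0, 0.5]
m = 0.25, h(m) = -1.09375 (−); new bracket [0.25, 0.5]
m = 0.375, h(m) = 0.199219 (+); new bracket [0.25, 0.375]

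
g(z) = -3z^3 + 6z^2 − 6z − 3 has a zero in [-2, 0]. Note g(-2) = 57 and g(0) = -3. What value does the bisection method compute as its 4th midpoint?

z = -1 gives g = 12, positive; keep [-1, 0]
z = -0.5 gives g = 1.875, positive; keep [-0.5, 0]
z = -0.25 gives g = -1.078125, negative; keep [-0.5, -0.25]
z = -0.375 gives g = 0.252, positive; keep [-0.375, -0.25]

-0.375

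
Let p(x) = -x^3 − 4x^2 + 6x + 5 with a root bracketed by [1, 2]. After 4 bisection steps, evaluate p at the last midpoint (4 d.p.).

0.7947

m = 1.5, p(m) = 1.625 (+); new bracket [1.5, 2]
m = 1.75, p(m) = -2.109375 (−); new bracket [1.5, 1.75]
m = 1.625, p(m) = -0.103516 (−); new bracket [1.5, 1.625]
m = 1.5625, p(m) = 0.7947 (+); new bracket [1.5625, 1.625]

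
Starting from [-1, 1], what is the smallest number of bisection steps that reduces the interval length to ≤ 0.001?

11

Width after n steps is 2/2^n. Need 2^n ≥ 2/0.001 = 2000.
2^10 = 1024 < 2000 ≤ 2^11 = 2048, so n = 11.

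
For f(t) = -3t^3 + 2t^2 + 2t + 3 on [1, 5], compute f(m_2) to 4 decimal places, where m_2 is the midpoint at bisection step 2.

-9.0000

midpoint 3: f = -54 < 0 → [1, 3]
midpoint 2: f = -9 < 0 → [1, 2]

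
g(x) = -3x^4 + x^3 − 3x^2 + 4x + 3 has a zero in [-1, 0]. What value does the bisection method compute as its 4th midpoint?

-0.4375

x = -0.5 gives g = -0.0625, negative; keep [-0.5, 0]
x = -0.25 gives g = 1.785156, positive; keep [-0.5, -0.25]
x = -0.375 gives g = 0.966064, positive; keep [-0.5, -0.375]
x = -0.4375 gives g = 0.4821, positive; keep [-0.5, -0.4375]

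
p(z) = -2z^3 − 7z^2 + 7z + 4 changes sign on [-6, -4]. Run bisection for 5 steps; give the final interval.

[-4.25, -4.1875]

m = -5, p(m) = 44 (+); new bracket [-5, -4]
m = -4.5, p(m) = 13 (+); new bracket [-4.5, -4]
m = -4.25, p(m) = 1.34375 (+); new bracket [-4.25, -4]
m = -4.125, p(m) = -3.6055 (−); new bracket [-4.25, -4.125]
m = -4.1875, p(m) = -1.2017 (−); new bracket [-4.25, -4.1875]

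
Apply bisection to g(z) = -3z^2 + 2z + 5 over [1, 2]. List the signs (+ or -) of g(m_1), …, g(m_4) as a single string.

z = 1.5 gives g = 1.25, positive; keep [1.5, 2]
z = 1.75 gives g = -0.6875, negative; keep [1.5, 1.75]
z = 1.625 gives g = 0.328125, positive; keep [1.625, 1.75]
z = 1.6875 gives g = -0.168, negative; keep [1.625, 1.6875]

+-+-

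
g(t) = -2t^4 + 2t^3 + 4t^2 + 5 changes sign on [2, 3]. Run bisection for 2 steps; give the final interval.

[2, 2.25]

midpoint 2.5: g = -16.875 < 0 → [2, 2.5]
midpoint 2.25: g = -3.226562 < 0 → [2, 2.25]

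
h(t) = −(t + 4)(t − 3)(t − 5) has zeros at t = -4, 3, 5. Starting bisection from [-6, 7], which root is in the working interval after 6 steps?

-4

t = 0.5 gives h = -50.625, negative; keep [-6, 0.5]
t = -2.75 gives h = -55.703125, negative; keep [-6, -2.75]
t = -4.375 gives h = 25.927734, positive; keep [-4.375, -2.75]
t = -3.5625 gives h = -24.5837, negative; keep [-4.375, -3.5625]
t = -3.96875 gives h = -1.9532, negative; keep [-4.375, -3.96875]
t = -4.171875 gives h = 11.3059, positive; keep [-4.171875, -3.96875]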